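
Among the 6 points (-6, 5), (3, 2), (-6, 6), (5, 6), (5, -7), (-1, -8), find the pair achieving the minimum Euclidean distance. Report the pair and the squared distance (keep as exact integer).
Pair = ((-6, 5), (-6, 6)); squared distance = 1

Compute all C(6, 2) = 15 pairwise squared distances (x_i − x_j)² + (y_i − y_j)². The minimum is 1, attained by the pair ((-6, 5), (-6, 6)).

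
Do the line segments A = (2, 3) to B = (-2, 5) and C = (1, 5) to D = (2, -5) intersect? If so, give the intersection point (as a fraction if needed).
Yes; intersection at (22/19, 65/19) (t = 4/19 on AB, s = 3/19 on CD)

Parametrize AB as A + t(B − A) = (2 + -4 t, 3 + 2 t) and CD as C + s(D − C) = (1 + 1 s, 5 + -10 s). Solve the linear system for (t, s). Determinant = -38 ≠ 0, so a unique intersection of the containing lines exists. Solution: t = 4/19, s = 3/19 — both in [0, 1], so the segments cross. Intersection point: (22/19, 65/19).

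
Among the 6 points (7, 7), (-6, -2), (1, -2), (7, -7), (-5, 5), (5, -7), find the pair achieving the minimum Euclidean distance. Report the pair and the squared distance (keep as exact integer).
Pair = ((7, -7), (5, -7)); squared distance = 4

Compute all C(6, 2) = 15 pairwise squared distances (x_i − x_j)² + (y_i − y_j)². The minimum is 4, attained by the pair ((7, -7), (5, -7)).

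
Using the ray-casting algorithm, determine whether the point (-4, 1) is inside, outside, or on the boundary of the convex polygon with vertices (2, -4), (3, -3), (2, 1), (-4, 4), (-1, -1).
The point (-4, 1) lies strictly outside the polygon

Cast a horizontal ray to the right from the query point and count how many polygon edges it crosses (each edge strictly once or zero times, handled with the usual half-open convention). 
Parity of crossings → even ⇒ outside.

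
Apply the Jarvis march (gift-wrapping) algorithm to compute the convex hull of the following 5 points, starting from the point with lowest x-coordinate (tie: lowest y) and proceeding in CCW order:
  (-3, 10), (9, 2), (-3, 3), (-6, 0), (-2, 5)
Hull (CCW) = [(-6, 0), (9, 2), (-3, 10)]

Jarvis march: at each step, from the current hull vertex p, select the next vertex q as the point such that every other point lies strictly to the left of (or on) the directed line p → q. (Equivalently: for every other point r, the cross product (q − p) × (r − p) ≥ 0.)
Starting point (lowest x, tie lowest y): (-6, 0). Wrap until returning to start. Resulting hull: (-6, 0), (9, 2), (-3, 10).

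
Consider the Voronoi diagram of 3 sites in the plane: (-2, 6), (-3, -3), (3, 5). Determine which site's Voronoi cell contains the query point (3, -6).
Nearest site = (-3, -3)

The Voronoi cell of site s contains exactly those query points closer to s than to any other site. Compute squared distances from q = (3, -6) to each site:
  (-3 − 3)² + (-3 − -6)² = 45
  (3 − 3)² + (5 − -6)² = 121
  (-2 − 3)² + (6 − -6)² = 169
Minimum is attained by (-3, -3), so q lies in its Voronoi cell.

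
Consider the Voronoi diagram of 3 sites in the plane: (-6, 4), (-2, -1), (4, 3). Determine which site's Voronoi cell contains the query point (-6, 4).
Nearest site = (-6, 4)

The Voronoi cell of site s contains exactly those query points closer to s than to any other site. Compute squared distances from q = (-6, 4) to each site:
  (-6 − -6)² + (4 − 4)² = 0
  (-2 − -6)² + (-1 − 4)² = 41
  (4 − -6)² + (3 − 4)² = 101
Minimum is attained by (-6, 4), so q lies in its Voronoi cell.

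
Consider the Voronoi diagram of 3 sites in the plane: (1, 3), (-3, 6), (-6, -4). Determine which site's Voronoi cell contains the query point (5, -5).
Nearest site = (1, 3)

The Voronoi cell of site s contains exactly those query points closer to s than to any other site. Compute squared distances from q = (5, -5) to each site:
  (1 − 5)² + (3 − -5)² = 80
  (-6 − 5)² + (-4 − -5)² = 122
  (-3 − 5)² + (6 − -5)² = 185
Minimum is attained by (1, 3), so q lies in its Voronoi cell.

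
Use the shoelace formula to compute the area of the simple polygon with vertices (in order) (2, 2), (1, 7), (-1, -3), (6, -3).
Area = 55/2

Shoelace formula: Area = (1/2) |Σ_i (x_i · y_{i+1} − x_{i+1} · y_i)| (indices mod n). Compute each cross term:
  (2)(7) − (1)(2) = 12
  (1)(-3) − (-1)(7) = 4
  (-1)(-3) − (6)(-3) = 21
  (6)(2) − (2)(-3) = 18
Sum = 55, so (signed) Area = 55/2 = 55/2, |Area| = 55/2.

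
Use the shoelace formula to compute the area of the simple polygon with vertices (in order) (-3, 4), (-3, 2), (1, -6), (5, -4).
Area = 28

Shoelace formula: Area = (1/2) |Σ_i (x_i · y_{i+1} − x_{i+1} · y_i)| (indices mod n). Compute each cross term:
  (-3)(2) − (-3)(4) = 6
  (-3)(-6) − (1)(2) = 16
  (1)(-4) − (5)(-6) = 26
  (5)(4) − (-3)(-4) = 8
Sum = 56, so (signed) Area = 56/2 = 28, |Area| = 28.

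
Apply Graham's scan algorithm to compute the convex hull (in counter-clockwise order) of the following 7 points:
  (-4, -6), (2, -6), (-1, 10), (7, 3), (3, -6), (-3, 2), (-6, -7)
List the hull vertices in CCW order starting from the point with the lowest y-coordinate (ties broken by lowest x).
Hull (CCW) = [(-6, -7), (3, -6), (7, 3), (-1, 10)]

Graham scan procedure:
  1. Find the pivot p₀ = point with lowest y (tie → lowest x): (-6, -7).
  2. Sort the remaining points by polar angle around p₀.
  3. Walk through sorted points, maintaining a stack; pop the top while the last three entries make a non-left turn (cross product ≤ 0).
  4. Final stack is the convex hull in CCW order: (-6, -7), (3, -6), (7, 3), (-1, 10).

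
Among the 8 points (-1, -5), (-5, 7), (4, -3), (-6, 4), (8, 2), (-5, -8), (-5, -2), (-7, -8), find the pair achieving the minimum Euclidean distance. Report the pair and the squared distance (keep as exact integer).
Pair = ((-5, -8), (-7, -8)); squared distance = 4

Compute all C(8, 2) = 28 pairwise squared distances (x_i − x_j)² + (y_i − y_j)². The minimum is 4, attained by the pair ((-5, -8), (-7, -8)).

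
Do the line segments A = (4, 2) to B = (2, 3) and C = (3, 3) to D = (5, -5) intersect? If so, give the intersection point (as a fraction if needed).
Yes; intersection at (22/7, 17/7) (t = 3/7 on AB, s = 1/14 on CD)

Parametrize AB as A + t(B − A) = (4 + -2 t, 2 + 1 t) and CD as C + s(D − C) = (3 + 2 s, 3 + -8 s). Solve the linear system for (t, s). Determinant = -14 ≠ 0, so a unique intersection of the containing lines exists. Solution: t = 3/7, s = 1/14 — both in [0, 1], so the segments cross. Intersection point: (22/7, 17/7).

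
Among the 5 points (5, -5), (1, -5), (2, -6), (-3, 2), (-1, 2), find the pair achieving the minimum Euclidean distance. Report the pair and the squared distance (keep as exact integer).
Pair = ((1, -5), (2, -6)); squared distance = 2

Compute all C(5, 2) = 10 pairwise squared distances (x_i − x_j)² + (y_i − y_j)². The minimum is 2, attained by the pair ((1, -5), (2, -6)).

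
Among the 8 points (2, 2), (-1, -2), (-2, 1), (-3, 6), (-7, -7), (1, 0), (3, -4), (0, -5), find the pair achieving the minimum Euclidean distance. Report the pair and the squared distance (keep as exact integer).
Pair = ((2, 2), (1, 0)); squared distance = 5

Compute all C(8, 2) = 28 pairwise squared distances (x_i − x_j)² + (y_i − y_j)². The minimum is 5, attained by the pair ((2, 2), (1, 0)).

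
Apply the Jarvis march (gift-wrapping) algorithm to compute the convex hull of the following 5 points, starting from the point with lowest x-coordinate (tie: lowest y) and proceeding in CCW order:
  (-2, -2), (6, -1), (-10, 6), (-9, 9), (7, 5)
Hull (CCW) = [(-10, 6), (-2, -2), (6, -1), (7, 5), (-9, 9)]

Jarvis march: at each step, from the current hull vertex p, select the next vertex q as the point such that every other point lies strictly to the left of (or on) the directed line p → q. (Equivalently: for every other point r, the cross product (q − p) × (r − p) ≥ 0.)
Starting point (lowest x, tie lowest y): (-10, 6). Wrap until returning to start. Resulting hull: (-10, 6), (-2, -2), (6, -1), (7, 5), (-9, 9).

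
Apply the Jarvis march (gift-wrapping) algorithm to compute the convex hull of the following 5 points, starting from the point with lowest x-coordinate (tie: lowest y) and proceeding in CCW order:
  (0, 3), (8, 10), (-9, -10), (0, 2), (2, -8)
Hull (CCW) = [(-9, -10), (2, -8), (8, 10), (0, 3)]

Jarvis march: at each step, from the current hull vertex p, select the next vertex q as the point such that every other point lies strictly to the left of (or on) the directed line p → q. (Equivalently: for every other point r, the cross product (q − p) × (r − p) ≥ 0.)
Starting point (lowest x, tie lowest y): (-9, -10). Wrap until returning to start. Resulting hull: (-9, -10), (2, -8), (8, 10), (0, 3).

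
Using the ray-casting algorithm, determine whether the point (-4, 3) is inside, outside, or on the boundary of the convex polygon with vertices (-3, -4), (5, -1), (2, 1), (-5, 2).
The point (-4, 3) lies strictly outside the polygon

Cast a horizontal ray to the right from the query point and count how many polygon edges it crosses (each edge strictly once or zero times, handled with the usual half-open convention). 
Parity of crossings → even ⇒ outside.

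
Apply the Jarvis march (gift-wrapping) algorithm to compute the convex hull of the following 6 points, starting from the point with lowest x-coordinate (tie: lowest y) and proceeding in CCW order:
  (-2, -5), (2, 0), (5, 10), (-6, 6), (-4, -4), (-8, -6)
Hull (CCW) = [(-8, -6), (-2, -5), (2, 0), (5, 10), (-6, 6)]

Jarvis march: at each step, from the current hull vertex p, select the next vertex q as the point such that every other point lies strictly to the left of (or on) the directed line p → q. (Equivalently: for every other point r, the cross product (q − p) × (r − p) ≥ 0.)
Starting point (lowest x, tie lowest y): (-8, -6). Wrap until returning to start. Resulting hull: (-8, -6), (-2, -5), (2, 0), (5, 10), (-6, 6).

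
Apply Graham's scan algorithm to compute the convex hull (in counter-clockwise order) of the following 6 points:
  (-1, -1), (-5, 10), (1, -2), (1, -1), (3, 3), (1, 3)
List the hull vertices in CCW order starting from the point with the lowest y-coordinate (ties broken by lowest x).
Hull (CCW) = [(1, -2), (3, 3), (-5, 10), (-1, -1)]

Graham scan procedure:
  1. Find the pivot p₀ = point with lowest y (tie → lowest x): (1, -2).
  2. Sort the remaining points by polar angle around p₀.
  3. Walk through sorted points, maintaining a stack; pop the top while the last three entries make a non-left turn (cross product ≤ 0).
  4. Final stack is the convex hull in CCW order: (1, -2), (3, 3), (-5, 10), (-1, -1).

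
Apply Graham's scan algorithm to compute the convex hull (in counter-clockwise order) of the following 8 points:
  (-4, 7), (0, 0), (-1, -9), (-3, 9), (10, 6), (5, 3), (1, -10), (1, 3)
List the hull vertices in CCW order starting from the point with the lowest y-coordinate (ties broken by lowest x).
Hull (CCW) = [(1, -10), (10, 6), (-3, 9), (-4, 7), (-1, -9)]

Graham scan procedure:
  1. Find the pivot p₀ = point with lowest y (tie → lowest x): (1, -10).
  2. Sort the remaining points by polar angle around p₀.
  3. Walk through sorted points, maintaining a stack; pop the top while the last three entries make a non-left turn (cross product ≤ 0).
  4. Final stack is the convex hull in CCW order: (1, -10), (10, 6), (-3, 9), (-4, 7), (-1, -9).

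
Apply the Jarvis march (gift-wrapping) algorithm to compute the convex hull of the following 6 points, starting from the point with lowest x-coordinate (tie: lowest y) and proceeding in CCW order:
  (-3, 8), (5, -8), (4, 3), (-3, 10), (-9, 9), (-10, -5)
Hull (CCW) = [(-10, -5), (5, -8), (4, 3), (-3, 10), (-9, 9)]

Jarvis march: at each step, from the current hull vertex p, select the next vertex q as the point such that every other point lies strictly to the left of (or on) the directed line p → q. (Equivalently: for every other point r, the cross product (q − p) × (r − p) ≥ 0.)
Starting point (lowest x, tie lowest y): (-10, -5). Wrap until returning to start. Resulting hull: (-10, -5), (5, -8), (4, 3), (-3, 10), (-9, 9).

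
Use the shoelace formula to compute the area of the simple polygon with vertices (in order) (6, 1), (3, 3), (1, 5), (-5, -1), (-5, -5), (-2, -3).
Area = 46

Shoelace formula: Area = (1/2) |Σ_i (x_i · y_{i+1} − x_{i+1} · y_i)| (indices mod n). Compute each cross term:
  (6)(3) − (3)(1) = 15
  (3)(5) − (1)(3) = 12
  (1)(-1) − (-5)(5) = 24
  (-5)(-5) − (-5)(-1) = 20
  (-5)(-3) − (-2)(-5) = 5
  (-2)(1) − (6)(-3) = 16
Sum = 92, so (signed) Area = 92/2 = 46, |Area| = 46.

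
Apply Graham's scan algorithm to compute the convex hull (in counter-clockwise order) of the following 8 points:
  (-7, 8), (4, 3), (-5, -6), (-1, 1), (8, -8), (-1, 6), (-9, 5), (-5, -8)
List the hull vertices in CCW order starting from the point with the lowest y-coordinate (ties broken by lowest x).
Hull (CCW) = [(-5, -8), (8, -8), (4, 3), (-1, 6), (-7, 8), (-9, 5)]

Graham scan procedure:
  1. Find the pivot p₀ = point with lowest y (tie → lowest x): (-5, -8).
  2. Sort the remaining points by polar angle around p₀.
  3. Walk through sorted points, maintaining a stack; pop the top while the last three entries make a non-left turn (cross product ≤ 0).
  4. Final stack is the convex hull in CCW order: (-5, -8), (8, -8), (4, 3), (-1, 6), (-7, 8), (-9, 5).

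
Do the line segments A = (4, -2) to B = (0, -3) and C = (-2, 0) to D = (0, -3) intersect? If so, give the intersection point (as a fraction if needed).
Yes; intersection at (0, -3) (t = 1 on AB, s = 1 on CD)

Parametrize AB as A + t(B − A) = (4 + -4 t, -2 + -1 t) and CD as C + s(D − C) = (-2 + 2 s, 0 + -3 s). Solve the linear system for (t, s). Determinant = -14 ≠ 0, so a unique intersection of the containing lines exists. Solution: t = 1, s = 1 — both in [0, 1], so the segments cross. Intersection point: (0, -3).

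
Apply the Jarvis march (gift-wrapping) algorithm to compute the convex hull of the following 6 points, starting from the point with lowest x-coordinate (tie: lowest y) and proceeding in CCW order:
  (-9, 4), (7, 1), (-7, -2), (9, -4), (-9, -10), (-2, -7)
Hull (CCW) = [(-9, -10), (9, -4), (7, 1), (-9, 4)]

Jarvis march: at each step, from the current hull vertex p, select the next vertex q as the point such that every other point lies strictly to the left of (or on) the directed line p → q. (Equivalently: for every other point r, the cross product (q − p) × (r − p) ≥ 0.)
Starting point (lowest x, tie lowest y): (-9, -10). Wrap until returning to start. Resulting hull: (-9, -10), (9, -4), (7, 1), (-9, 4).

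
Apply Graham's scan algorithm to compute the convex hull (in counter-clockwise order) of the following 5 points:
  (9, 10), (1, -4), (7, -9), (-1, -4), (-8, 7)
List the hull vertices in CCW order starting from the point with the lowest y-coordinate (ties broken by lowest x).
Hull (CCW) = [(7, -9), (9, 10), (-8, 7), (-1, -4)]

Graham scan procedure:
  1. Find the pivot p₀ = point with lowest y (tie → lowest x): (7, -9).
  2. Sort the remaining points by polar angle around p₀.
  3. Walk through sorted points, maintaining a stack; pop the top while the last three entries make a non-left turn (cross product ≤ 0).
  4. Final stack is the convex hull in CCW order: (7, -9), (9, 10), (-8, 7), (-1, -4).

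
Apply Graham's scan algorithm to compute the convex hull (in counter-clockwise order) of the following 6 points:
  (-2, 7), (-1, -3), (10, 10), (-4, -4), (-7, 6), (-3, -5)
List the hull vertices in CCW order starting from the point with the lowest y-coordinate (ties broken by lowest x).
Hull (CCW) = [(-3, -5), (-1, -3), (10, 10), (-7, 6), (-4, -4)]

Graham scan procedure:
  1. Find the pivot p₀ = point with lowest y (tie → lowest x): (-3, -5).
  2. Sort the remaining points by polar angle around p₀.
  3. Walk through sorted points, maintaining a stack; pop the top while the last three entries make a non-left turn (cross product ≤ 0).
  4. Final stack is the convex hull in CCW order: (-3, -5), (-1, -3), (10, 10), (-7, 6), (-4, -4).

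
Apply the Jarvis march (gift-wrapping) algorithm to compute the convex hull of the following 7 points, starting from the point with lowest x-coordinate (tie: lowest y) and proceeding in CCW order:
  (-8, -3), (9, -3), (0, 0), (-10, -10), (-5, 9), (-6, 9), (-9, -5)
Hull (CCW) = [(-10, -10), (9, -3), (-5, 9), (-6, 9), (-9, -5)]

Jarvis march: at each step, from the current hull vertex p, select the next vertex q as the point such that every other point lies strictly to the left of (or on) the directed line p → q. (Equivalently: for every other point r, the cross product (q − p) × (r − p) ≥ 0.)
Starting point (lowest x, tie lowest y): (-10, -10). Wrap until returning to start. Resulting hull: (-10, -10), (9, -3), (-5, 9), (-6, 9), (-9, -5).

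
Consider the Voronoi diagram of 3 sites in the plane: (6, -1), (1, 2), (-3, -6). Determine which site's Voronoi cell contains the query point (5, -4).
Nearest site = (6, -1)

The Voronoi cell of site s contains exactly those query points closer to s than to any other site. Compute squared distances from q = (5, -4) to each site:
  (6 − 5)² + (-1 − -4)² = 10
  (1 − 5)² + (2 − -4)² = 52
  (-3 − 5)² + (-6 − -4)² = 68
Minimum is attained by (6, -1), so q lies in its Voronoi cell.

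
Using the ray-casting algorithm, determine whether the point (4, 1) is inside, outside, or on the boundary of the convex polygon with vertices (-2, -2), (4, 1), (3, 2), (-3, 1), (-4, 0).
The point (4, 1) lies on the polygon boundary

Boundary check: the query satisfies the collinearity and bounding-box conditions for some polygon edge, so it lies exactly on the boundary.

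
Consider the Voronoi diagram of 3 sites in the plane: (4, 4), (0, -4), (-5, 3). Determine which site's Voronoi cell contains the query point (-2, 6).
Nearest site = (-5, 3)

The Voronoi cell of site s contains exactly those query points closer to s than to any other site. Compute squared distances from q = (-2, 6) to each site:
  (-5 − -2)² + (3 − 6)² = 18
  (4 − -2)² + (4 − 6)² = 40
  (0 − -2)² + (-4 − 6)² = 104
Minimum is attained by (-5, 3), so q lies in its Voronoi cell.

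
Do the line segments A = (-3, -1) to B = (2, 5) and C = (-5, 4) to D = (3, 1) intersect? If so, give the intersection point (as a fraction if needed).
Yes; intersection at (-19/63, 47/21) (t = 34/63 on AB, s = 37/63 on CD)

Parametrize AB as A + t(B − A) = (-3 + 5 t, -1 + 6 t) and CD as C + s(D − C) = (-5 + 8 s, 4 + -3 s). Solve the linear system for (t, s). Determinant = 63 ≠ 0, so a unique intersection of the containing lines exists. Solution: t = 34/63, s = 37/63 — both in [0, 1], so the segments cross. Intersection point: (-19/63, 47/21).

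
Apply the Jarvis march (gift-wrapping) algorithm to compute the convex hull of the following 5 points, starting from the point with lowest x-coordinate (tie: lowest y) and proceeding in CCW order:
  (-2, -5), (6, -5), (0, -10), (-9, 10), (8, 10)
Hull (CCW) = [(-9, 10), (0, -10), (6, -5), (8, 10)]

Jarvis march: at each step, from the current hull vertex p, select the next vertex q as the point such that every other point lies strictly to the left of (or on) the directed line p → q. (Equivalently: for every other point r, the cross product (q − p) × (r − p) ≥ 0.)
Starting point (lowest x, tie lowest y): (-9, 10). Wrap until returning to start. Resulting hull: (-9, 10), (0, -10), (6, -5), (8, 10).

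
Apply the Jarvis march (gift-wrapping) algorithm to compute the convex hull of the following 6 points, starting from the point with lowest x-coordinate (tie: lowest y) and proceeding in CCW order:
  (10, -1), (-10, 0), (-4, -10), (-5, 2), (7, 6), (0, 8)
Hull (CCW) = [(-10, 0), (-4, -10), (10, -1), (7, 6), (0, 8)]

Jarvis march: at each step, from the current hull vertex p, select the next vertex q as the point such that every other point lies strictly to the left of (or on) the directed line p → q. (Equivalently: for every other point r, the cross product (q − p) × (r − p) ≥ 0.)
Starting point (lowest x, tie lowest y): (-10, 0). Wrap until returning to start. Resulting hull: (-10, 0), (-4, -10), (10, -1), (7, 6), (0, 8).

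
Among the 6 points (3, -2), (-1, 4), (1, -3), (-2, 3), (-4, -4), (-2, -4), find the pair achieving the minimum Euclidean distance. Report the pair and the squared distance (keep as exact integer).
Pair = ((-1, 4), (-2, 3)); squared distance = 2

Compute all C(6, 2) = 15 pairwise squared distances (x_i − x_j)² + (y_i − y_j)². The minimum is 2, attained by the pair ((-1, 4), (-2, 3)).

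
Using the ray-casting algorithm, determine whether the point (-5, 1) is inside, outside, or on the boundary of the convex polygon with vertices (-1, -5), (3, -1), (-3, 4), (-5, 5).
The point (-5, 1) lies strictly outside the polygon

Cast a horizontal ray to the right from the query point and count how many polygon edges it crosses (each edge strictly once or zero times, handled with the usual half-open convention). 
Parity of crossings → even ⇒ outside.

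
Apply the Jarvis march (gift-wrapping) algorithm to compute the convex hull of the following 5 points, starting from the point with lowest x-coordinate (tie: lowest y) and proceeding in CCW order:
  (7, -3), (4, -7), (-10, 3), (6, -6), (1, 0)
Hull (CCW) = [(-10, 3), (4, -7), (6, -6), (7, -3), (1, 0)]

Jarvis march: at each step, from the current hull vertex p, select the next vertex q as the point such that every other point lies strictly to the left of (or on) the directed line p → q. (Equivalently: for every other point r, the cross product (q − p) × (r − p) ≥ 0.)
Starting point (lowest x, tie lowest y): (-10, 3). Wrap until returning to start. Resulting hull: (-10, 3), (4, -7), (6, -6), (7, -3), (1, 0).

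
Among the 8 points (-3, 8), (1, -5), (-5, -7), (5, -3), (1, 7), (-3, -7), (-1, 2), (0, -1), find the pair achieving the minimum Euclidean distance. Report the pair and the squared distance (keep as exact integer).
Pair = ((-5, -7), (-3, -7)); squared distance = 4

Compute all C(8, 2) = 28 pairwise squared distances (x_i − x_j)² + (y_i − y_j)². The minimum is 4, attained by the pair ((-5, -7), (-3, -7)).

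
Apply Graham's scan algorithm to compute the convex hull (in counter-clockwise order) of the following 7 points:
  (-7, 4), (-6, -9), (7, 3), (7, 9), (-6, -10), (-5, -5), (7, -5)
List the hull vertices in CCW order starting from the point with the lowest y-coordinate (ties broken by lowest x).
Hull (CCW) = [(-6, -10), (7, -5), (7, 9), (-7, 4)]

Graham scan procedure:
  1. Find the pivot p₀ = point with lowest y (tie → lowest x): (-6, -10).
  2. Sort the remaining points by polar angle around p₀.
  3. Walk through sorted points, maintaining a stack; pop the top while the last three entries make a non-left turn (cross product ≤ 0).
  4. Final stack is the convex hull in CCW order: (-6, -10), (7, -5), (7, 9), (-7, 4).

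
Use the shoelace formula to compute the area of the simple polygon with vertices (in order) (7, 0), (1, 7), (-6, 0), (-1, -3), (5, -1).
Area = 66

Shoelace formula: Area = (1/2) |Σ_i (x_i · y_{i+1} − x_{i+1} · y_i)| (indices mod n). Compute each cross term:
  (7)(7) − (1)(0) = 49
  (1)(0) − (-6)(7) = 42
  (-6)(-3) − (-1)(0) = 18
  (-1)(-1) − (5)(-3) = 16
  (5)(0) − (7)(-1) = 7
Sum = 132, so (signed) Area = 132/2 = 66, |Area| = 66.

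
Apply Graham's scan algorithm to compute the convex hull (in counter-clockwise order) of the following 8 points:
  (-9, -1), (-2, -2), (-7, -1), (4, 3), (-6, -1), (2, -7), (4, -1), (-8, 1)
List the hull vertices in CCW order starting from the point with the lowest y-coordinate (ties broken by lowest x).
Hull (CCW) = [(2, -7), (4, -1), (4, 3), (-8, 1), (-9, -1)]

Graham scan procedure:
  1. Find the pivot p₀ = point with lowest y (tie → lowest x): (2, -7).
  2. Sort the remaining points by polar angle around p₀.
  3. Walk through sorted points, maintaining a stack; pop the top while the last three entries make a non-left turn (cross product ≤ 0).
  4. Final stack is the convex hull in CCW order: (2, -7), (4, -1), (4, 3), (-8, 1), (-9, -1).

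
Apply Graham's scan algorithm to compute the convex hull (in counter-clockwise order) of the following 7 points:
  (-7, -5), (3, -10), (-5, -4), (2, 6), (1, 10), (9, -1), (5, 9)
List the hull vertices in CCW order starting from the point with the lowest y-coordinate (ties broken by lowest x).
Hull (CCW) = [(3, -10), (9, -1), (5, 9), (1, 10), (-7, -5)]

Graham scan procedure:
  1. Find the pivot p₀ = point with lowest y (tie → lowest x): (3, -10).
  2. Sort the remaining points by polar angle around p₀.
  3. Walk through sorted points, maintaining a stack; pop the top while the last three entries make a non-left turn (cross product ≤ 0).
  4. Final stack is the convex hull in CCW order: (3, -10), (9, -1), (5, 9), (1, 10), (-7, -5).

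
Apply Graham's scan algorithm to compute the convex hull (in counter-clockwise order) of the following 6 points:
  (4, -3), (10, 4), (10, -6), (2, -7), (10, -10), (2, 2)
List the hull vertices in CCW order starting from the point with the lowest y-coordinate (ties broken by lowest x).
Hull (CCW) = [(10, -10), (10, 4), (2, 2), (2, -7)]

Graham scan procedure:
  1. Find the pivot p₀ = point with lowest y (tie → lowest x): (10, -10).
  2. Sort the remaining points by polar angle around p₀.
  3. Walk through sorted points, maintaining a stack; pop the top while the last three entries make a non-left turn (cross product ≤ 0).
  4. Final stack is the convex hull in CCW order: (10, -10), (10, 4), (2, 2), (2, -7).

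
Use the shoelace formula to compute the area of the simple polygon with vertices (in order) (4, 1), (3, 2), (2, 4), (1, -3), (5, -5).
Area = 19

Shoelace formula: Area = (1/2) |Σ_i (x_i · y_{i+1} − x_{i+1} · y_i)| (indices mod n). Compute each cross term:
  (4)(2) − (3)(1) = 5
  (3)(4) − (2)(2) = 8
  (2)(-3) − (1)(4) = -10
  (1)(-5) − (5)(-3) = 10
  (5)(1) − (4)(-5) = 25
Sum = 38, so (signed) Area = 38/2 = 19, |Area| = 19.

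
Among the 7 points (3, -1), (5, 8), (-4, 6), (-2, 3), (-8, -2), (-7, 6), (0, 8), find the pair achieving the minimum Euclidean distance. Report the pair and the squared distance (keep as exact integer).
Pair = ((-4, 6), (-7, 6)); squared distance = 9

Compute all C(7, 2) = 21 pairwise squared distances (x_i − x_j)² + (y_i − y_j)². The minimum is 9, attained by the pair ((-4, 6), (-7, 6)).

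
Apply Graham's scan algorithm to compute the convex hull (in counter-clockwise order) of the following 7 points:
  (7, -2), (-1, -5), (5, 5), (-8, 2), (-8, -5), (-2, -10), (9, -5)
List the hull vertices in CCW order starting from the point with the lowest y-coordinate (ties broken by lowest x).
Hull (CCW) = [(-2, -10), (9, -5), (5, 5), (-8, 2), (-8, -5)]

Graham scan procedure:
  1. Find the pivot p₀ = point with lowest y (tie → lowest x): (-2, -10).
  2. Sort the remaining points by polar angle around p₀.
  3. Walk through sorted points, maintaining a stack; pop the top while the last three entries make a non-left turn (cross product ≤ 0).
  4. Final stack is the convex hull in CCW order: (-2, -10), (9, -5), (5, 5), (-8, 2), (-8, -5).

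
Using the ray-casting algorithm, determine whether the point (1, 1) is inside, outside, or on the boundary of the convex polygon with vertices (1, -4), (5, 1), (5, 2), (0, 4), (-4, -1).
The point (1, 1) lies strictly inside the polygon

Cast a horizontal ray to the right from the query point and count how many polygon edges it crosses (each edge strictly once or zero times, handled with the usual half-open convention). 
Parity of crossings → odd ⇒ inside.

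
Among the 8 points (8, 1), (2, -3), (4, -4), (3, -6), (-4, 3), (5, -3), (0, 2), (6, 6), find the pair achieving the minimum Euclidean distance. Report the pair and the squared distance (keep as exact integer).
Pair = ((4, -4), (5, -3)); squared distance = 2

Compute all C(8, 2) = 28 pairwise squared distances (x_i − x_j)² + (y_i − y_j)². The minimum is 2, attained by the pair ((4, -4), (5, -3)).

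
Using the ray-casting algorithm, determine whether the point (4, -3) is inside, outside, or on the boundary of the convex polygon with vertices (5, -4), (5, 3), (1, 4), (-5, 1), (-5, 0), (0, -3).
The point (4, -3) lies strictly inside the polygon

Cast a horizontal ray to the right from the query point and count how many polygon edges it crosses (each edge strictly once or zero times, handled with the usual half-open convention). 
Parity of crossings → odd ⇒ inside.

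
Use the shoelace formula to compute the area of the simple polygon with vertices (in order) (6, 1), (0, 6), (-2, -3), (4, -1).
Area = 36

Shoelace formula: Area = (1/2) |Σ_i (x_i · y_{i+1} − x_{i+1} · y_i)| (indices mod n). Compute each cross term:
  (6)(6) − (0)(1) = 36
  (0)(-3) − (-2)(6) = 12
  (-2)(-1) − (4)(-3) = 14
  (4)(1) − (6)(-1) = 10
Sum = 72, so (signed) Area = 72/2 = 36, |Area| = 36.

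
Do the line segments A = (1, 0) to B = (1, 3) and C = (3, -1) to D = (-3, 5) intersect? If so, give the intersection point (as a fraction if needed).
Yes; intersection at (1, 1) (t = 1/3 on AB, s = 1/3 on CD)

Parametrize AB as A + t(B − A) = (1 + 0 t, 0 + 3 t) and CD as C + s(D − C) = (3 + -6 s, -1 + 6 s). Solve the linear system for (t, s). Determinant = -18 ≠ 0, so a unique intersection of the containing lines exists. Solution: t = 1/3, s = 1/3 — both in [0, 1], so the segments cross. Intersection point: (1, 1).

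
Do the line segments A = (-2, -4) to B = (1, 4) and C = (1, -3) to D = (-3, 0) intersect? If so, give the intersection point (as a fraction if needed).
Yes; intersection at (-43/41, -60/41) (t = 13/41 on AB, s = 21/41 on CD)

Parametrize AB as A + t(B − A) = (-2 + 3 t, -4 + 8 t) and CD as C + s(D − C) = (1 + -4 s, -3 + 3 s). Solve the linear system for (t, s). Determinant = -41 ≠ 0, so a unique intersection of the containing lines exists. Solution: t = 13/41, s = 21/41 — both in [0, 1], so the segments cross. Intersection point: (-43/41, -60/41).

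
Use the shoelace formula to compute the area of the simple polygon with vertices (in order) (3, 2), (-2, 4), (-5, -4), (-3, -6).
Area = 37

Shoelace formula: Area = (1/2) |Σ_i (x_i · y_{i+1} − x_{i+1} · y_i)| (indices mod n). Compute each cross term:
  (3)(4) − (-2)(2) = 16
  (-2)(-4) − (-5)(4) = 28
  (-5)(-6) − (-3)(-4) = 18
  (-3)(2) − (3)(-6) = 12
Sum = 74, so (signed) Area = 74/2 = 37, |Area| = 37.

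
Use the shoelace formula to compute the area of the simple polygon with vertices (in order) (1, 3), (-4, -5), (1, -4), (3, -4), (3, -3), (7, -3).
Area = 75/2

Shoelace formula: Area = (1/2) |Σ_i (x_i · y_{i+1} − x_{i+1} · y_i)| (indices mod n). Compute each cross term:
  (1)(-5) − (-4)(3) = 7
  (-4)(-4) − (1)(-5) = 21
  (1)(-4) − (3)(-4) = 8
  (3)(-3) − (3)(-4) = 3
  (3)(-3) − (7)(-3) = 12
  (7)(3) − (1)(-3) = 24
Sum = 75, so (signed) Area = 75/2 = 75/2, |Area| = 75/2.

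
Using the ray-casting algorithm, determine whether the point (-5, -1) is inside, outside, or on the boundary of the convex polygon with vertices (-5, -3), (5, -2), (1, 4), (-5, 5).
The point (-5, -1) lies on the polygon boundary

Boundary check: the query satisfies the collinearity and bounding-box conditions for some polygon edge, so it lies exactly on the boundary.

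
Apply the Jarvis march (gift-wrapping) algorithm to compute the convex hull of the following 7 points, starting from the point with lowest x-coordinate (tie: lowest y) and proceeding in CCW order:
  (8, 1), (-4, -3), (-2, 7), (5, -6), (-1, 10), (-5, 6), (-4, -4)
Hull (CCW) = [(-5, 6), (-4, -4), (5, -6), (8, 1), (-1, 10)]

Jarvis march: at each step, from the current hull vertex p, select the next vertex q as the point such that every other point lies strictly to the left of (or on) the directed line p → q. (Equivalently: for every other point r, the cross product (q − p) × (r − p) ≥ 0.)
Starting point (lowest x, tie lowest y): (-5, 6). Wrap until returning to start. Resulting hull: (-5, 6), (-4, -4), (5, -6), (8, 1), (-1, 10).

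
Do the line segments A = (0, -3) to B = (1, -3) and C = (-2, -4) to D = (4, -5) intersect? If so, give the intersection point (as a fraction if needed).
No (intersection of containing lines falls outside at least one segment)

Parametrize and solve: t = -8, s = -1. At least one of these is outside [0, 1], so the segments do not intersect.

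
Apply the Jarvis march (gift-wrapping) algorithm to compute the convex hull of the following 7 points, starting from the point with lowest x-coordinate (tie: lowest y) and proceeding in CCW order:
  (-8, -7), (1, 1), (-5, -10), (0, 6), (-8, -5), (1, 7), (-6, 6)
Hull (CCW) = [(-8, -7), (-5, -10), (1, 1), (1, 7), (-6, 6), (-8, -5)]

Jarvis march: at each step, from the current hull vertex p, select the next vertex q as the point such that every other point lies strictly to the left of (or on) the directed line p → q. (Equivalently: for every other point r, the cross product (q − p) × (r − p) ≥ 0.)
Starting point (lowest x, tie lowest y): (-8, -7). Wrap until returning to start. Resulting hull: (-8, -7), (-5, -10), (1, 1), (1, 7), (-6, 6), (-8, -5).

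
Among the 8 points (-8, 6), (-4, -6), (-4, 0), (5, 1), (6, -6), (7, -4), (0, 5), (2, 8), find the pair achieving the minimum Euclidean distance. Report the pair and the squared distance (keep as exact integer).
Pair = ((6, -6), (7, -4)); squared distance = 5

Compute all C(8, 2) = 28 pairwise squared distances (x_i − x_j)² + (y_i − y_j)². The minimum is 5, attained by the pair ((6, -6), (7, -4)).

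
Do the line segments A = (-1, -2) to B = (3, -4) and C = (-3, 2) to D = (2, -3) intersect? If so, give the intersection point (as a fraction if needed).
No (intersection of containing lines falls outside at least one segment)

Parametrize and solve: t = 1, s = 6/5. At least one of these is outside [0, 1], so the segments do not intersect.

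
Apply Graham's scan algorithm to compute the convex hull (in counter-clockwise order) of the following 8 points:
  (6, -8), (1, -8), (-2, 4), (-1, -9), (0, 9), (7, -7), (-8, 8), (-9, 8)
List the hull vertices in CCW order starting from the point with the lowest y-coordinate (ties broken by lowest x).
Hull (CCW) = [(-1, -9), (6, -8), (7, -7), (0, 9), (-9, 8)]

Graham scan procedure:
  1. Find the pivot p₀ = point with lowest y (tie → lowest x): (-1, -9).
  2. Sort the remaining points by polar angle around p₀.
  3. Walk through sorted points, maintaining a stack; pop the top while the last three entries make a non-left turn (cross product ≤ 0).
  4. Final stack is the convex hull in CCW order: (-1, -9), (6, -8), (7, -7), (0, 9), (-9, 8).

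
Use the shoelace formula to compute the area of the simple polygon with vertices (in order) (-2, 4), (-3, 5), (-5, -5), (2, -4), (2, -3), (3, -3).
Area = 83/2

Shoelace formula: Area = (1/2) |Σ_i (x_i · y_{i+1} − x_{i+1} · y_i)| (indices mod n). Compute each cross term:
  (-2)(5) − (-3)(4) = 2
  (-3)(-5) − (-5)(5) = 40
  (-5)(-4) − (2)(-5) = 30
  (2)(-3) − (2)(-4) = 2
  (2)(-3) − (3)(-3) = 3
  (3)(4) − (-2)(-3) = 6
Sum = 83, so (signed) Area = 83/2 = 83/2, |Area| = 83/2.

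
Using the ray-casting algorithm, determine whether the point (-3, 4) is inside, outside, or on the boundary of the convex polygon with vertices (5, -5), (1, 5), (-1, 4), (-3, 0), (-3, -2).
The point (-3, 4) lies strictly outside the polygon

Cast a horizontal ray to the right from the query point and count how many polygon edges it crosses (each edge strictly once or zero times, handled with the usual half-open convention). 
Parity of crossings → even ⇒ outside.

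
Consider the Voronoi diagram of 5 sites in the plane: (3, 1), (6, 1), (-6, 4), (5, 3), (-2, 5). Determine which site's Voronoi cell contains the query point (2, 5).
Nearest site = (5, 3)

The Voronoi cell of site s contains exactly those query points closer to s than to any other site. Compute squared distances from q = (2, 5) to each site:
  (5 − 2)² + (3 − 5)² = 13
  (-2 − 2)² + (5 − 5)² = 16
  (3 − 2)² + (1 − 5)² = 17
  (6 − 2)² + (1 − 5)² = 32
  (-6 − 2)² + (4 − 5)² = 65
Minimum is attained by (5, 3), so q lies in its Voronoi cell.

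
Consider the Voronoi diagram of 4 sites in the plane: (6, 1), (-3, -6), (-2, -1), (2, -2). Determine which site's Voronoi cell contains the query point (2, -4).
Nearest site = (2, -2)

The Voronoi cell of site s contains exactly those query points closer to s than to any other site. Compute squared distances from q = (2, -4) to each site:
  (2 − 2)² + (-2 − -4)² = 4
  (-2 − 2)² + (-1 − -4)² = 25
  (-3 − 2)² + (-6 − -4)² = 29
  (6 − 2)² + (1 − -4)² = 41
Minimum is attained by (2, -2), so q lies in its Voronoi cell.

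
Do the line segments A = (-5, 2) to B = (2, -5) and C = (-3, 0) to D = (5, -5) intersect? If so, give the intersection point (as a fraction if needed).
Yes; intersection at (-3, 0) (t = 2/7 on AB, s = 0 on CD)

Parametrize AB as A + t(B − A) = (-5 + 7 t, 2 + -7 t) and CD as C + s(D − C) = (-3 + 8 s, 0 + -5 s). Solve the linear system for (t, s). Determinant = -21 ≠ 0, so a unique intersection of the containing lines exists. Solution: t = 2/7, s = 0 — both in [0, 1], so the segments cross. Intersection point: (-3, 0).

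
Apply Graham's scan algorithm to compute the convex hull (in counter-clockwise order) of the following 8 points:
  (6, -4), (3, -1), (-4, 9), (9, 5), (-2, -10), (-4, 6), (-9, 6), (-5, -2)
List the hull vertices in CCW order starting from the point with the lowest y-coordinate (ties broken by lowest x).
Hull (CCW) = [(-2, -10), (6, -4), (9, 5), (-4, 9), (-9, 6)]

Graham scan procedure:
  1. Find the pivot p₀ = point with lowest y (tie → lowest x): (-2, -10).
  2. Sort the remaining points by polar angle around p₀.
  3. Walk through sorted points, maintaining a stack; pop the top while the last three entries make a non-left turn (cross product ≤ 0).
  4. Final stack is the convex hull in CCW order: (-2, -10), (6, -4), (9, 5), (-4, 9), (-9, 6).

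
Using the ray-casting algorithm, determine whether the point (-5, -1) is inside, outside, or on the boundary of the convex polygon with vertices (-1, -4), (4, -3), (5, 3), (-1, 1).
The point (-5, -1) lies strictly outside the polygon

Cast a horizontal ray to the right from the query point and count how many polygon edges it crosses (each edge strictly once or zero times, handled with the usual half-open convention). 
Parity of crossings → even ⇒ outside.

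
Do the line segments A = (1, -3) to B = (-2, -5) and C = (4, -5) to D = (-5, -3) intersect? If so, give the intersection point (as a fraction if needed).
Yes; intersection at (-1/2, -4) (t = 1/2 on AB, s = 1/2 on CD)

Parametrize AB as A + t(B − A) = (1 + -3 t, -3 + -2 t) and CD as C + s(D − C) = (4 + -9 s, -5 + 2 s). Solve the linear system for (t, s). Determinant = 24 ≠ 0, so a unique intersection of the containing lines exists. Solution: t = 1/2, s = 1/2 — both in [0, 1], so the segments cross. Intersection point: (-1/2, -4).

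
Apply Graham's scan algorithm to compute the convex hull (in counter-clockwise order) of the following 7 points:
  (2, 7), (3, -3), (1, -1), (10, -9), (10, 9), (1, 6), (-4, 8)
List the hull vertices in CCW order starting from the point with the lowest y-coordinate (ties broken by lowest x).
Hull (CCW) = [(10, -9), (10, 9), (-4, 8), (1, -1), (3, -3)]

Graham scan procedure:
  1. Find the pivot p₀ = point with lowest y (tie → lowest x): (10, -9).
  2. Sort the remaining points by polar angle around p₀.
  3. Walk through sorted points, maintaining a stack; pop the top while the last three entries make a non-left turn (cross product ≤ 0).
  4. Final stack is the convex hull in CCW order: (10, -9), (10, 9), (-4, 8), (1, -1), (3, -3).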